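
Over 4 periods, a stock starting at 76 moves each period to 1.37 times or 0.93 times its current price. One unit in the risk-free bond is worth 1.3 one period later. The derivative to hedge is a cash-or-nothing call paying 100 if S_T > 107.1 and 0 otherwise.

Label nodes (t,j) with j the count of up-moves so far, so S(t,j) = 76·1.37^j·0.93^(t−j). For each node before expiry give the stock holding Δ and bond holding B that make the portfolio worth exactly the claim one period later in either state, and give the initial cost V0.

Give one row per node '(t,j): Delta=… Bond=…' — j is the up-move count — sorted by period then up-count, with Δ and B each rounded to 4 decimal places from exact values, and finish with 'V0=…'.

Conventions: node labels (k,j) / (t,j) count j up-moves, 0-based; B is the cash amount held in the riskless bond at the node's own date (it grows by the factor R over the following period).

No-arbitrage ⇒ martingale measure with p* = (R−d)/(u−d) = 0.8409.
Expiry values: V(4,0)=0.0000, V(4,1)=0.0000, V(4,2)=100.0000, V(4,3)=100.0000, V(4,4)=100.0000
  t=3,j=0: stock 61.1311 → up 83.7497 (V=0.0000), down 56.8520 (V=0.0000). Price 0.0000; hedge Δ=0.0000, bond B=0.0000.
  t=3,j=1: stock 90.0534 → up 123.3731 (V=100.0000), down 83.7497 (V=0.0000). Price 64.6853; hedge Δ=2.5238, bond B=-162.5874.
  t=3,j=2: stock 132.6593 → up 181.7432 (V=100.0000), down 123.3731 (V=100.0000). Price 76.9231; hedge Δ=0.0000, bond B=76.9231.
  t=3,j=3: stock 195.4228 → up 267.7293 (V=100.0000), down 181.7432 (V=100.0000). Price 76.9231; hedge Δ=0.0000, bond B=76.9231.
  t=2,j=0: stock 65.7324 → up 90.0534 (V=64.6853), down 61.1311 (V=0.0000). Price 41.8419; hedge Δ=2.2365, bond B=-105.1702.
  t=2,j=1: stock 96.8316 → up 132.6593 (V=76.9231), down 90.0534 (V=64.6853). Price 57.6740; hedge Δ=0.2872, bond B=29.8609.
  t=2,j=2: stock 142.6444 → up 195.4228 (V=76.9231), down 132.6593 (V=76.9231). Price 59.1716; hedge Δ=0.0000, bond B=59.1716.
  t=1,j=0: stock 70.6800 → up 96.8316 (V=57.6740), down 65.7324 (V=41.8419). Price 42.4271; hedge Δ=0.5091, bond B=6.4451.
  t=1,j=1: stock 104.1200 → up 142.6444 (V=59.1716), down 96.8316 (V=57.6740). Price 45.3333; hedge Δ=0.0327, bond B=41.9296.
  t=0,j=0: stock 76.0000 → up 104.1200 (V=45.3333), down 70.6800 (V=42.4271). Price 34.5161; hedge Δ=0.0869, bond B=27.9111.
Verification: the root portfolio costs Δ(0,0)·S0 + B(0,0) = 34.5161, matching V0.

(0,0): Delta=0.0869 Bond=27.9111
(1,0): Delta=0.5091 Bond=6.4451
(1,1): Delta=0.0327 Bond=41.9296
(2,0): Delta=2.2365 Bond=-105.1702
(2,1): Delta=0.2872 Bond=29.8609
(2,2): Delta=0.0000 Bond=59.1716
(3,0): Delta=0.0000 Bond=0.0000
(3,1): Delta=2.5238 Bond=-162.5874
(3,2): Delta=0.0000 Bond=76.9231
(3,3): Delta=0.0000 Bond=76.9231
V0=34.5161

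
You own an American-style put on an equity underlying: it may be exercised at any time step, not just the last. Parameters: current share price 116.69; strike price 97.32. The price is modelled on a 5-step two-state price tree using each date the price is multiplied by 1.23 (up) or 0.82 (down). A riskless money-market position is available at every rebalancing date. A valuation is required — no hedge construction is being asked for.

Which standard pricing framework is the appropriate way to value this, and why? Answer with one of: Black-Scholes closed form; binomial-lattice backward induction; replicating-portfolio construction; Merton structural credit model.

Key observation: an American put (K = 97.32, S₀ = 116.69) on a 5-date tree has no closed form — the optimal stopping decision is embedded and must be resolved recursively from expiry.

framework: binomial-lattice backward induction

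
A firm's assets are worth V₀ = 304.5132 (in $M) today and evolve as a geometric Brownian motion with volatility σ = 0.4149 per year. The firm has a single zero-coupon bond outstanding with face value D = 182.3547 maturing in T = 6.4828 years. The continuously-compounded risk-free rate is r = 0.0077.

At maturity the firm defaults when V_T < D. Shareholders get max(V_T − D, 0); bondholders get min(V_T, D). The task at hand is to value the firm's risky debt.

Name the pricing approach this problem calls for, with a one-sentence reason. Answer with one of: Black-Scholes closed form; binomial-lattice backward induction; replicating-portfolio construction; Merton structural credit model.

framework: Merton structural credit model

Key observation: the asked-for credit quantity lives on the firm's capital structure — asset value, asset volatility, debt face 182.3547 — which is the structural model's domain.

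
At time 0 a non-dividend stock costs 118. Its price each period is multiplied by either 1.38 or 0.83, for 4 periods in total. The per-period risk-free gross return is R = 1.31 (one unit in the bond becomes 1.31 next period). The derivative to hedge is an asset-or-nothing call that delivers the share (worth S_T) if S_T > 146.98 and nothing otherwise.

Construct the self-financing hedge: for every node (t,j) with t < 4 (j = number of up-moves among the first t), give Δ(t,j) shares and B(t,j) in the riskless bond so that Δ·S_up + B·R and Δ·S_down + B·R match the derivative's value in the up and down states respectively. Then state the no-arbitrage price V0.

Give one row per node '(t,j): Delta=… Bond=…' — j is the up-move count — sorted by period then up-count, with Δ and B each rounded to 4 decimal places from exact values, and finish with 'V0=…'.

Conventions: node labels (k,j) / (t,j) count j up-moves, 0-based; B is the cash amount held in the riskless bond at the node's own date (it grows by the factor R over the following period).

Since d<R<u, set p* = (R−d)/(u−d) = 0.8727; price each node as the discounted p*-expectation of its children.
Payoffs at expiry: V(4,0)=0.0000, V(4,1)=0.0000, V(4,2)=154.8091, V(4,3)=257.3934, V(4,4)=427.9552
  t=3,j=0: stock 67.4709 → up 93.1098 (V=0.0000), down 56.0008 (V=0.0000). Price 0.0000; hedge Δ=0.0000, bond B=0.0000.
  t=3,j=1: stock 112.1805 → up 154.8091 (V=154.8091), down 93.1098 (V=0.0000). Price 103.1344; hedge Δ=2.5091, bond B=-178.3366.
  t=3,j=2: stock 186.5169 → up 257.3934 (V=257.3934), down 154.8091 (V=154.8091). Price 186.5169; hedge Δ=1.0000, bond B=0.0000.
  t=3,j=3: stock 310.1125 → up 427.9552 (V=427.9552), down 257.3934 (V=257.3934). Price 310.1125; hedge Δ=1.0000, bond B=0.0000.
  t=2,j=0: stock 81.2902 → up 112.1805 (V=103.1344), down 67.4709 (V=0.0000). Price 68.7086; hedge Δ=2.3068, bond B=-118.8086.
  t=2,j=1: stock 135.1572 → up 186.5169 (V=186.5169), down 112.1805 (V=103.1344). Price 134.2783; hedge Δ=1.1217, bond B=-17.3262.
  t=2,j=2: stock 224.7192 → up 310.1125 (V=310.1125), down 186.5169 (V=186.5169). Price 224.7192; hedge Δ=1.0000, bond B=0.0000.
  t=1,j=0: stock 97.9400 → up 135.1572 (V=134.2783), down 81.2902 (V=68.7086). Price 96.1321; hedge Δ=1.2173, bond B=-23.0856.
  t=1,j=1: stock 162.8400 → up 224.7192 (V=224.7192), down 135.1572 (V=134.2783). Price 162.7546; hedge Δ=1.0098, bond B=-1.6833.
  t=0,j=0: stock 118.0000 → up 162.8400 (V=162.7546), down 97.9400 (V=96.1321). Price 117.7675; hedge Δ=1.0265, bond B=-3.3643.
Check: Δ(0,0)·S0 + B(0,0) = 117.7675 = V0.

(0,0): Delta=1.0265 Bond=-3.3643
(1,0): Delta=1.2173 Bond=-23.0856
(1,1): Delta=1.0098 Bond=-1.6833
(2,0): Delta=2.3068 Bond=-118.8086
(2,1): Delta=1.1217 Bond=-17.3262
(2,2): Delta=1.0000 Bond=0.0000
(3,0): Delta=0.0000 Bond=0.0000
(3,1): Delta=2.5091 Bond=-178.3366
(3,2): Delta=1.0000 Bond=0.0000
(3,3): Delta=1.0000 Bond=0.0000
V0=117.7675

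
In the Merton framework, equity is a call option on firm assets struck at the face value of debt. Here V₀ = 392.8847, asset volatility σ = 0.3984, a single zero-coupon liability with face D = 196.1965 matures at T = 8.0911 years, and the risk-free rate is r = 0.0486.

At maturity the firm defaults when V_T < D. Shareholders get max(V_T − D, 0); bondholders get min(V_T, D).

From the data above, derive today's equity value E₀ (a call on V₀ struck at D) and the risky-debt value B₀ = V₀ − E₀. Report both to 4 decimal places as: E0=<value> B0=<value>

E0=281.5051 B0=111.3796

Apply the equity-as-call identities (strike 196.1965, horizon 8.0911 years):
d₁ = [ln(V₀/D) + (r + σ²/2)T] / (σ√T)
   = [ln(392.8847/196.1965) + (0.0486 + 0.5·0.3984²)·8.0911] / (0.3984·√8.0911)
   = [0.694399 + 1.035348] / 1.133243 = 1.526369
d₂ = d₁ − σ√T = 1.526369 − 1.133243 = 0.393126
N(d₁) = 0.936541,  N(d₂) = 0.652887,  e^(−rT) = 0.674875
E₀ = V₀·N(d₁) − D·e^(−rT)·N(d₂)
   = 392.8847·0.936541 − 196.1965·0.674875·0.652887 = 281.505104
B₀ = V₀ − E₀ = 392.8847 − 281.505104 = 111.379596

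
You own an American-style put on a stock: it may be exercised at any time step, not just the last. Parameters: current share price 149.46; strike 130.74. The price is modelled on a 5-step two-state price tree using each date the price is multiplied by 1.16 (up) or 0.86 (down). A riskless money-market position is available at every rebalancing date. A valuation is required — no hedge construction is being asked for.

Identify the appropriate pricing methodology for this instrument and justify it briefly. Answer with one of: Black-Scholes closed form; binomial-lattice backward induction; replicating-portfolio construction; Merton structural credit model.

Key observation: with exercise allowed before expiry on a discrete up/down model (5 steps from spot 149.46), the strike-130.74 put's value must be rolled back through the tree testing early exercise at each node.

framework: binomial-lattice backward induction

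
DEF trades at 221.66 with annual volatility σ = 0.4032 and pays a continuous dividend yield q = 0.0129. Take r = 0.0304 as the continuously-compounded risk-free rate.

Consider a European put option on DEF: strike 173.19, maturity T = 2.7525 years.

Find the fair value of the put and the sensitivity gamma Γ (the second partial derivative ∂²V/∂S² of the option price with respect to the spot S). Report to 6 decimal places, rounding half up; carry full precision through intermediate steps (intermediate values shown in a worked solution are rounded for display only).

σ√T = 0.4032·√2.7525 = 0.668935
d₁ = (ln(S/K) + (r−q+σ²/2)T) / (σ√T) = (ln(221.66/173.19) + (0.0304−0.0129+0.4032²/2)·2.7525) / 0.668935 = (0.246755 + 0.271906) / 0.668935 = 0.775354
d₂ = d₁ − σ√T = 0.775354 − 0.668935 = 0.106418
e^{−rT} = 0.919729
e^{−qT} = 0.965116
N(−d₁) = 0.219065,  N(−d₂) = 0.457625
Put price V = K·e^{−rT}·N(−d₂) − S·e^{−qT}·N(−d₁) = 72.894172 − 46.864121 = 26.030051
φ(d₁) = (1/√(2π))·e^{−d₁²/2} = 0.295370
Γ = e^{−qT}·φ(d₁) / (S·σ·√T) = 0.001923

price = 26.030051
Γ = 0.001923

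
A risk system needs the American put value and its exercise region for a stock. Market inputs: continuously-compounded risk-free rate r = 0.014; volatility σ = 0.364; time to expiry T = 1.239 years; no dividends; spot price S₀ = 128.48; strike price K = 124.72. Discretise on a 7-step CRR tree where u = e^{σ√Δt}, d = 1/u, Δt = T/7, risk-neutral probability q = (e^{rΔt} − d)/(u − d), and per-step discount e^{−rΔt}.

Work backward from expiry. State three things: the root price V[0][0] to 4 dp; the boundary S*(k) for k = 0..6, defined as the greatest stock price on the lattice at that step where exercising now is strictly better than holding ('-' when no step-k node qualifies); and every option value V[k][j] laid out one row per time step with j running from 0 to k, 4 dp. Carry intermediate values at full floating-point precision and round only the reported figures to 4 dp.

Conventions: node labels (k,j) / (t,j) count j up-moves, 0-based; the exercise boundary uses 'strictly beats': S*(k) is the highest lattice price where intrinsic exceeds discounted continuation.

price = 18.2064
boundary = - - - - 69.6313 81.1544 94.5845
tree:
18.2064
25.2863 10.3142
34.0491 15.5328 4.4805
44.2201 22.7529 7.4685 1.1327
55.0887 32.1906 12.2244 2.1419 0.0000
64.9757 43.5656 19.5263 4.0503 0.0000 0.0000
73.4588 55.0887 30.1355 7.6590 0.0000 0.0000 0.0000
80.7374 64.9757 43.5656 14.4829 0.0000 0.0000 0.0000 0.0000

params: Δt=0.17700 u=1.16549 d=0.85801 q=0.46986 e^(-rΔt)=0.99753
t_7 payoffs: 80.7374 64.9757 43.5656 14.4829 0.0000 0.0000 0.0000 0.0000
t_6: node(6,0) S=51.2612 payoff=73.4588 vs cont=73.1501 → 73.4588 [stop]  node(6,1) S=69.6313 payoff=55.0887 vs cont=54.7800 → 55.0887 [stop]  node(6,2) S=94.5845 payoff=30.1355 vs cont=29.8268 → 30.1355 [stop]  node(6,3) S=128.4800 payoff=0.0000 vs cont=7.6590 → 7.6590 [wait]  node(6,4) S=174.5223 payoff=0.0000 vs cont=0.0000 → 0.0000 [wait]  node(6,5) S=237.0645 payoff=0.0000 vs cont=0.0000 → 0.0000 [wait]  node(6,6) S=322.0194 payoff=0.0000 vs cont=0.0000 → 0.0000 [wait]  ⇒ S*(6)=94.5845
t_5: node(5,0) S=59.7443 payoff=64.9757 vs cont=64.6670 → 64.9757 [stop]  node(5,1) S=81.1544 payoff=43.5656 vs cont=43.2569 → 43.5656 [stop]  node(5,2) S=110.2371 payoff=14.4829 vs cont=19.5263 → 19.5263 [wait]  node(5,3) S=149.7419 payoff=0.0000 vs cont=4.0503 → 4.0503 [wait]  node(5,4) S=203.4037 payoff=0.0000 vs cont=0.0000 → 0.0000 [wait]  node(5,5) S=276.2958 payoff=0.0000 vs cont=0.0000 → 0.0000 [wait]  ⇒ S*(5)=81.1544
t_4: node(4,0) S=69.6313 payoff=55.0887 vs cont=54.7800 → 55.0887 [stop]  node(4,1) S=94.5845 payoff=30.1355 vs cont=32.1906 → 32.1906 [wait]  node(4,2) S=128.4800 payoff=0.0000 vs cont=12.2244 → 12.2244 [wait]  node(4,3) S=174.5223 payoff=0.0000 vs cont=2.1419 → 2.1419 [wait]  node(4,4) S=237.0645 payoff=0.0000 vs cont=0.0000 → 0.0000 [wait]  ⇒ S*(4)=69.6313
t_3: node(3,0) S=81.1544 payoff=43.5656 vs cont=44.2201 → 44.2201 [wait]  node(3,1) S=110.2371 payoff=14.4829 vs cont=22.7529 → 22.7529 [wait]  node(3,2) S=149.7419 payoff=0.0000 vs cont=7.4685 → 7.4685 [wait]  node(3,3) S=203.4037 payoff=0.0000 vs cont=1.1327 → 1.1327 [wait]  ⇒ S*(3)=-
t_2: node(2,0) S=94.5845 payoff=30.1355 vs cont=34.0491 → 34.0491 [wait]  node(2,1) S=128.4800 payoff=0.0000 vs cont=15.5328 → 15.5328 [wait]  node(2,2) S=174.5223 payoff=0.0000 vs cont=4.4805 → 4.4805 [wait]  ⇒ S*(2)=-
t_1: node(1,0) S=110.2371 payoff=14.4829 vs cont=25.2863 → 25.2863 [wait]  node(1,1) S=149.7419 payoff=0.0000 vs cont=10.3142 → 10.3142 [wait]  ⇒ S*(1)=-
t_0: node(0,0) S=128.4800 payoff=0.0000 vs cont=18.2064 → 18.2064 [wait]  ⇒ S*(0)=-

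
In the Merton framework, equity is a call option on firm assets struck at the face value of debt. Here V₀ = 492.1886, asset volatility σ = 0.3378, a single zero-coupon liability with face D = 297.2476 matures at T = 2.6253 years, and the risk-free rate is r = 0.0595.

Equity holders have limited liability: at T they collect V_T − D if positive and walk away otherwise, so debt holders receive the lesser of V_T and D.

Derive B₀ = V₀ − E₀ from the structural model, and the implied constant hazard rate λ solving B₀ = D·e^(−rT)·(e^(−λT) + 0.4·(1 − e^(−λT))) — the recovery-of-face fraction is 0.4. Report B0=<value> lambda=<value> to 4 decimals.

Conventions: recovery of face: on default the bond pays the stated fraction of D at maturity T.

B0=243.8151 lambda=0.0270

With assets at 492.1886 and a single debt payment of 297.2476 at 2.6253 years:
d₁ = [ln(V₀/D) + (r + σ²/2)T] / (σ√T)
   = [ln(492.1886/297.2476) + (0.0595 + 0.5·0.3378²)·2.6253] / (0.3378·√2.6253)
   = [0.504297 + 0.305990] / 0.547330 = 1.480436
d₂ = d₁ − σ√T = 1.480436 − 0.547330 = 0.933106
N(d₁) = 0.930622,  N(d₂) = 0.824617,  e^(−rT) = 0.855384
E₀ = V₀·N(d₁) − D·e^(−rT)·N(d₂)
   = 492.1886·0.930622 − 297.2476·0.855384·0.824617 = 248.373509
B₀ = V₀ − E₀ = 492.1886 − 248.373509 = 243.815091
e^(−λT) = (B₀·e^(rT)/D − 0.4)/(1 − 0.4) = (243.8151·1.169066/297.2476 − 0.4)/0.6 = 0.93152961
λ = −ln(0.93152961)/2.6253 = 0.027017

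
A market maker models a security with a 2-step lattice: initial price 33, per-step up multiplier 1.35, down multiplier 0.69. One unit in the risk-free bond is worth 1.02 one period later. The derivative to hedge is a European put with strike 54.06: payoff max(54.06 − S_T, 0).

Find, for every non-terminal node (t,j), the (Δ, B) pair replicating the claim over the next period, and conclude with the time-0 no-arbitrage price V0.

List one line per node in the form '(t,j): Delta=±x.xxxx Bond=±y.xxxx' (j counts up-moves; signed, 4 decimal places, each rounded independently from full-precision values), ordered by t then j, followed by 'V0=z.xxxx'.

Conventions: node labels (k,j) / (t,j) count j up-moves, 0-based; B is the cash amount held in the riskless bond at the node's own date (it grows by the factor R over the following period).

(0,0): Delta=-0.8631 Bond=48.9048
(1,0): Delta=-1.0000 Bond=53.0000
(1,1): Delta=-0.7931 Bond=46.7657
V0=20.4224

Since d<R<u, set p* = (R−d)/(u−d) = 0.5000; price each node as the discounted p*-expectation of its children.
Terminal payoffs: V(2,0)=38.3487, V(2,1)=23.3205, V(2,2)=0.0000
(1,0): S=22.7700. Δ = (V_up−V_dn)/(S_up−S_dn) = (23.3205−38.3487)/(30.7395−15.7113) = -1.0000. V = [p*·23.3205 + (1−p*)·38.3487]/1.02 = 30.2300. B = V − Δ·S = 53.0000.
(1,1): S=44.5500. Δ = (V_up−V_dn)/(S_up−S_dn) = (0.0000−23.3205)/(60.1425−30.7395) = -0.7931. V = [p*·0.0000 + (1−p*)·23.3205]/1.02 = 11.4316. B = V − Δ·S = 46.7657.
(0,0): S=33.0000. Δ = (V_up−V_dn)/(S_up−S_dn) = (11.4316−30.2300)/(44.5500−22.7700) = -0.8631. V = [p*·11.4316 + (1−p*)·30.2300]/1.02 = 20.4224. B = V − Δ·S = 48.9048.
Verification: the root portfolio costs Δ(0,0)·S0 + B(0,0) = 20.4224, matching V0.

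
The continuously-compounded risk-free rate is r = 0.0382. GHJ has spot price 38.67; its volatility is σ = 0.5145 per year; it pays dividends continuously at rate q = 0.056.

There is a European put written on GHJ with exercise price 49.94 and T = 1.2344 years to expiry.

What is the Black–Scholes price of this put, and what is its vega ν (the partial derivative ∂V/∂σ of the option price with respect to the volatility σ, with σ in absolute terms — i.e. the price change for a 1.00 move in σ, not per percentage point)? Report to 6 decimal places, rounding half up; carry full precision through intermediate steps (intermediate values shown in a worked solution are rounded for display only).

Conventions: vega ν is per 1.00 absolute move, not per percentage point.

σ√T = 0.5145·√1.2344 = 0.571628
d₁ = (ln(S/K) + (r−q+σ²/2)T) / (σ√T) = (ln(38.67/49.94) + (0.0382−0.056+0.5145²/2)·1.2344) / 0.571628 = (-0.255758 + 0.141407) / 0.571628 = -0.200045
d₂ = d₁ − σ√T = -0.200045 − 0.571628 = -0.771673
e^{−rT} = 0.953940
e^{−qT} = 0.933209
N(−d₁) = 0.579277,  N(−d₂) = 0.779846
Put price V = K·e^{−rT}·N(−d₂) − S·e^{−qT}·N(−d₁) = 37.151690 − 20.904486 = 16.247204
φ(d₁) = (1/√(2π))·e^{−d₁²/2} = 0.391039
ν = S·e^{−qT}·φ(d₁)·√T = 15.678380

price = 16.247204
ν = 15.678380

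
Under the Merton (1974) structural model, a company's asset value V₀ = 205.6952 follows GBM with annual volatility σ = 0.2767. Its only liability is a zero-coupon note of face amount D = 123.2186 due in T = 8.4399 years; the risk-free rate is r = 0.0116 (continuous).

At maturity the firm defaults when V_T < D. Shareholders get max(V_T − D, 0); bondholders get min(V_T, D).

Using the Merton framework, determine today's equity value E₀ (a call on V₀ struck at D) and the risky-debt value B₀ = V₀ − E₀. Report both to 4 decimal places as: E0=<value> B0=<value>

Work the structural quantities from V₀ = 205.6952 against face 123.2186:
d₁ = [ln(V₀/D) + (r + σ²/2)T] / (σ√T)
   = [ln(205.6952/123.2186) + (0.0116 + 0.5·0.2767²)·8.4399] / (0.2767·√8.4399)
   = [0.512435 + 0.420994] / 0.803855 = 1.161192
d₂ = d₁ − σ√T = 1.161192 − 0.803855 = 0.357336
N(d₁) = 0.877218,  N(d₂) = 0.639580,  e^(−rT) = 0.906737
E₀ = V₀·N(d₁) − D·e^(−rT)·N(d₂)
   = 205.6952·0.877218 − 123.2186·0.906737·0.639580 = 108.981263
B₀ = V₀ − E₀ = 205.6952 − 108.981263 = 96.713937

E0=108.9813 B0=96.7139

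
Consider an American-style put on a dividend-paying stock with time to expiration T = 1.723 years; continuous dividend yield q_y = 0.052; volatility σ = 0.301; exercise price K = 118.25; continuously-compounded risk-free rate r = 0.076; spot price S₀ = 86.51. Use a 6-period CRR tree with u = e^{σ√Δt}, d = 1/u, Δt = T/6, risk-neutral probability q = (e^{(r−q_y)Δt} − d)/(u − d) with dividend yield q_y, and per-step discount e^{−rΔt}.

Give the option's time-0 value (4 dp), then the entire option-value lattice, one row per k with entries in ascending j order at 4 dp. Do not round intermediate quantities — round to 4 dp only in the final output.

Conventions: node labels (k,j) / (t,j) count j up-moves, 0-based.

price = 33.0352
tree:
33.0352
44.6268 22.0482
55.5939 32.1090 12.2085
64.9274 44.6268 20.0806 4.2780
72.8705 55.5939 31.7400 8.4264 0.0000
79.6303 64.9274 44.6268 16.5975 0.0000 0.0000
85.3832 72.8705 55.5939 31.7400 0.0000 0.0000 0.0000

params: Δt=0.28717 u=1.17504 d=0.85104 q=0.48111 e^(-rΔt)=0.97841
t_6 payoffs: 85.3832 72.8705 55.5939 31.7400 0.0000 0.0000 0.0000
k=5: node(5,0) S=38.6197 payoff=79.6303 vs cont=77.6499 → 79.6303 [stop]  node(5,1) S=53.3226 payoff=64.9274 vs cont=63.1649 → 64.9274 [stop]  node(5,2) S=73.6232 payoff=44.6268 vs cont=43.1652 → 44.6268 [stop]  node(5,3) S=101.6525 payoff=16.5975 vs cont=16.1141 → 16.5975 [stop]  node(5,4) S=140.3528 payoff=0.0000 vs cont=0.0000 → 0.0000 [wait]  node(5,5) S=193.7868 payoff=0.0000 vs cont=0.0000 → 0.0000 [wait]
k=4: node(4,0) S=45.3795 payoff=72.8705 vs cont=70.9903 → 72.8705 [stop]  node(4,1) S=62.6561 payoff=55.5939 vs cont=53.9698 → 55.5939 [stop]  node(4,2) S=86.5100 payoff=31.7400 vs cont=30.4694 → 31.7400 [stop]  node(4,3) S=119.4454 payoff=0.0000 vs cont=8.4264 → 8.4264 [wait]  node(4,4) S=164.9197 payoff=0.0000 vs cont=0.0000 → 0.0000 [wait]
k=3: node(3,0) S=53.3226 payoff=64.9274 vs cont=63.1649 → 64.9274 [stop]  node(3,1) S=73.6232 payoff=44.6268 vs cont=43.1652 → 44.6268 [stop]  node(3,2) S=101.6525 payoff=16.5975 vs cont=20.0806 → 20.0806 [wait]  node(3,3) S=140.3528 payoff=0.0000 vs cont=4.2780 → 4.2780 [wait]
k=2: node(2,0) S=62.6561 payoff=55.5939 vs cont=53.9698 → 55.5939 [stop]  node(2,1) S=86.5100 payoff=31.7400 vs cont=32.1090 → 32.1090 [wait]  node(2,2) S=119.4454 payoff=0.0000 vs cont=12.2085 → 12.2085 [wait]
k=1: node(1,0) S=73.6232 payoff=44.6268 vs cont=43.3389 → 44.6268 [stop]  node(1,1) S=101.6525 payoff=16.5975 vs cont=22.0482 → 22.0482 [wait]
k=0: node(0,0) S=86.5100 payoff=31.7400 vs cont=33.0352 → 33.0352 [wait]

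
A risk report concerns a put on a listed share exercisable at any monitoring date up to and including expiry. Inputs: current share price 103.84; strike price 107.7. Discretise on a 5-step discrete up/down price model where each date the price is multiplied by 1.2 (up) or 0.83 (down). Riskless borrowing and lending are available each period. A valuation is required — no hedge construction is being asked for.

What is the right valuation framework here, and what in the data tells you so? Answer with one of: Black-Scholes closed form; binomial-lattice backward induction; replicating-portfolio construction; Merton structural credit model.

Key observation: with exercise allowed before expiry on a discrete up/down model (5 steps from spot 103.84), the strike-107.7 put's value must be rolled back through the tree testing early exercise at each node.

framework: binomial-lattice backward induction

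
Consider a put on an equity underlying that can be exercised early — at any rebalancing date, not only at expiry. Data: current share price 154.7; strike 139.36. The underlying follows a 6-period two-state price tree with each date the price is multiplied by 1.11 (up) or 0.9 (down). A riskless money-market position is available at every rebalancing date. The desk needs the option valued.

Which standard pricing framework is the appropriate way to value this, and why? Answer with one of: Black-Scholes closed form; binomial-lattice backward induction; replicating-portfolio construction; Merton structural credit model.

Key observation: with exercise allowed before expiry on a discrete up/down model (6 steps from spot 154.7), the strike-139.36 put's value must be rolled back through the tree testing early exercise at each node.

framework: binomial-lattice backward induction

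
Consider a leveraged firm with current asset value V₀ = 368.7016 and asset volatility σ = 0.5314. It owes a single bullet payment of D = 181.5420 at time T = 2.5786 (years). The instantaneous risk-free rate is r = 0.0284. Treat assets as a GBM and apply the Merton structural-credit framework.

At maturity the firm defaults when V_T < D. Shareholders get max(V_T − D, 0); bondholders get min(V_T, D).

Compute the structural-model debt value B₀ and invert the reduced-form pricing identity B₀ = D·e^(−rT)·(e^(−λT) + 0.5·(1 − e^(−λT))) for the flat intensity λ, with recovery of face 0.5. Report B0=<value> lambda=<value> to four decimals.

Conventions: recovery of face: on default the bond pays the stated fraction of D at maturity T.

Equity is a call on the firm's assets struck at D = 181.5420:
d₁ = [ln(V₀/D) + (r + σ²/2)T] / (σ√T)
   = [ln(368.7016/181.5420) + (0.0284 + 0.5·0.5314²)·2.5786] / (0.5314·√2.5786)
   = [0.708501 + 0.437312] / 0.853323 = 1.342766
d₂ = d₁ − σ√T = 1.342766 − 0.853323 = 0.489443
N(d₁) = 0.910326,  N(d₂) = 0.687736,  e^(−rT) = 0.929385
E₀ = V₀·N(d₁) − D·e^(−rT)·N(d₂)
   = 368.7016·0.910326 − 181.5420·0.929385·0.687736 = 219.602244
B₀ = V₀ − E₀ = 368.7016 − 219.602244 = 149.099356
e^(−λT) = (B₀·e^(rT)/D − 0.5)/(1 − 0.5) = (149.0994·1.075980/181.5420 − 0.5)/0.5 = 0.76739301
λ = −ln(0.76739301)/2.5786 = 0.102674

B0=149.0994 lambda=0.1027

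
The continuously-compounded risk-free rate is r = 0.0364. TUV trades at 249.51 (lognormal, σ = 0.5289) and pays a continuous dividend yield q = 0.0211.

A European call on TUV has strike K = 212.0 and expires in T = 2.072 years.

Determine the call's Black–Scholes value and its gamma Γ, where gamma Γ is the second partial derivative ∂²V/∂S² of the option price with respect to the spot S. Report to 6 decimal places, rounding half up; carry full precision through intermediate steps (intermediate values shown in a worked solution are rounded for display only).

σ√T = 0.5289·√2.072 = 0.761322
d₁ = (ln(S/K) + (r−q+σ²/2)T) / (σ√T) = (ln(249.51/212.0) + (0.0364−0.0211+0.5289²/2)·2.072) / 0.761322 = (0.162913 + 0.321507) / 0.761322 = 0.636288
d₂ = d₁ − σ√T = 0.636288 − 0.761322 = -0.125034
e^{−rT} = 0.927353
e^{−qT} = 0.957223
N(d₁) = 0.737706,  N(d₂) = 0.450248
Call price V = S·e^{−qT}·N(d₁) − K·e^{−rT}·N(d₂) = 176.191121 − 88.518290 = 87.672831
φ(d₁) = (1/√(2π))·e^{−d₁²/2} = 0.325833
Γ = e^{−qT}·φ(d₁) / (S·σ·√T) = 0.001642

price = 87.672831
Γ = 0.001642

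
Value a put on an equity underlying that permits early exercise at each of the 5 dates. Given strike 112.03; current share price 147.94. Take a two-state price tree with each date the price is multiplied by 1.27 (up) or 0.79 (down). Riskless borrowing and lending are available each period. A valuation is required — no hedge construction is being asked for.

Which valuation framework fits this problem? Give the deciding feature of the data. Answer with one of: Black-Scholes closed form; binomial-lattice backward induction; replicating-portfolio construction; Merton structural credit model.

Key observation: the defining feature is the embedded early-exercise option across 5 discrete dates on the spot-147.94 tree; pricing the strike-112.03 put means working backward with an exercise test at every node.

framework: binomial-lattice backward induction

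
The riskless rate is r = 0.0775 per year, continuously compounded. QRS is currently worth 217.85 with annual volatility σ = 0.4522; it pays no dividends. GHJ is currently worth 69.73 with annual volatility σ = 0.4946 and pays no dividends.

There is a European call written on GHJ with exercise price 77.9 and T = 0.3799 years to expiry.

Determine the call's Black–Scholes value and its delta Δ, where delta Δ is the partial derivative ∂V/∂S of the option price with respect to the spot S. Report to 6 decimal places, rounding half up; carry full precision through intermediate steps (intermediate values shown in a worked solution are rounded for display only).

price = 6.159845
Δ = 0.454446

σ√T = 0.4946·√0.3799 = 0.304852
d₁ = (ln(S/K) + (r+σ²/2)T) / (σ√T) = (ln(69.73/77.9) + (0.0775+0.4946²/2)·0.3799) / 0.304852 = (-0.110795 + 0.075910) / 0.304852 = -0.114435
d₂ = d₁ − σ√T = -0.114435 − 0.304852 = -0.419287
e^{−rT} = 0.970987
N(d₁) = 0.454446,  N(d₂) = 0.337503
Call price V = S·N(d₁) − K·e^{−rT}·N(d₂) = 31.688550 − 25.528705 = 6.159845
Δ = N(d₁) = 0.454446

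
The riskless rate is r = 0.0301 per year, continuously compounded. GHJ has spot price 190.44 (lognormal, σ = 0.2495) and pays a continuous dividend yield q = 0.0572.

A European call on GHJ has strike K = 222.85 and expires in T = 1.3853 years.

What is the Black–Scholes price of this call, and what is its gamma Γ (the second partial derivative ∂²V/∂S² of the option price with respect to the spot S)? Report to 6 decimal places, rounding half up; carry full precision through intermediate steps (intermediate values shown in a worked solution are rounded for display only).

σ√T = 0.2495·√1.3853 = 0.293658
d₁ = (ln(S/K) + (r−q+σ²/2)T) / (σ√T) = (ln(190.44/222.85) + (0.0301−0.0572+0.2495²/2)·1.3853) / 0.293658 = (-0.157162 + 0.005576) / 0.293658 = -0.516197
d₂ = d₁ − σ√T = -0.516197 − 0.293658 = -0.809856
e^{−rT} = 0.959160
e^{−qT} = 0.923819
N(d₁) = 0.302858,  N(d₂) = 0.209012
Call price V = S·e^{−qT}·N(d₁) − K·e^{−rT}·N(d₂) = 53.282488 − 44.675958 = 8.606530
φ(d₁) = (1/√(2π))·e^{−d₁²/2} = 0.349180
Γ = e^{−qT}·φ(d₁) / (S·σ·√T) = 0.005768

price = 8.606530
Γ = 0.005768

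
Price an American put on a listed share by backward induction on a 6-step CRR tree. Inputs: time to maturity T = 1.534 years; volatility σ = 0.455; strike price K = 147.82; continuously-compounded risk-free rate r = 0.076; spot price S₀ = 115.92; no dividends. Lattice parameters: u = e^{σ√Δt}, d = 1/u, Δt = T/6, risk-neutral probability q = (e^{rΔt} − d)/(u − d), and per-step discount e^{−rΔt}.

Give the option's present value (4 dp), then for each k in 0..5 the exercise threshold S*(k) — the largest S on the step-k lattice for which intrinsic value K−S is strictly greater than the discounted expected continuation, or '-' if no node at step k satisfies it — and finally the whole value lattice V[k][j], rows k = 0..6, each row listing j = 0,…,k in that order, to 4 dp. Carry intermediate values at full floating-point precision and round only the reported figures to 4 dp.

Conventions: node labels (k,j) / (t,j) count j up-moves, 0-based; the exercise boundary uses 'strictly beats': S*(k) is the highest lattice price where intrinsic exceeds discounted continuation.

price = 40.5389
boundary = - - 73.1691 92.0965 73.1691 92.0965
tree:
40.5389
56.0612 25.6967
74.6509 38.5899 13.0458
89.6884 55.7235 21.9578 4.1104
101.6355 74.6509 35.8093 8.1381 0.0000
111.1272 89.6884 55.7235 16.1122 0.0000 0.0000
118.6682 101.6355 74.6509 31.9000 0.0000 0.0000 0.0000

Δt=0.25567, u=1.25868, d=0.79448, q=0.48500, disc=e^(-rΔt)=0.98076
k=6 terminal: V=max(K-S,0) → 118.6682 101.6355 74.6509 31.9000 0.0000 0.0000 0.0000
k=5: j=0 S=36.6928 intr=111.1272 cont=108.2827 V=111.1272[EX]; j=1 S=58.1316 intr=89.6884 cont=86.8439 V=89.6884[EX]; j=2 S=92.0965 intr=55.7235 cont=52.8790 V=55.7235[EX]; j=3 S=145.9062 intr=1.9138 cont=16.1122 V=16.1122[hold]; j=4 S=231.1558 intr=0.0000 cont=0.0000 V=0.0000[hold]; j=5 S=366.2147 intr=0.0000 cont=0.0000 V=0.0000[hold]  S*(5)=92.0965
k=4: j=0 S=46.1845 intr=101.6355 cont=98.7910 V=101.6355[EX]; j=1 S=73.1691 intr=74.6509 cont=71.8064 V=74.6509[EX]; j=2 S=115.9200 intr=31.9000 cont=35.8093 V=35.8093[hold]; j=3 S=183.6493 intr=0.0000 cont=8.1381 V=8.1381[hold]; j=4 S=290.9513 intr=0.0000 cont=0.0000 V=0.0000[hold]  S*(4)=73.1691
k=3: j=0 S=58.1316 intr=89.6884 cont=86.8439 V=89.6884[EX]; j=1 S=92.0965 intr=55.7235 cont=54.7386 V=55.7235[EX]; j=2 S=145.9062 intr=1.9138 cont=21.9578 V=21.9578[hold]; j=3 S=231.1558 intr=0.0000 cont=4.1104 V=4.1104[hold]  S*(3)=92.0965
k=2: j=0 S=73.1691 intr=74.6509 cont=71.8064 V=74.6509[EX]; j=1 S=115.9200 intr=31.9000 cont=38.5899 V=38.5899[hold]; j=2 S=183.6493 intr=0.0000 cont=13.0458 V=13.0458[hold]  S*(2)=73.1691
k=1: j=0 S=92.0965 intr=55.7235 cont=56.0612 V=56.0612[hold]; j=1 S=145.9062 intr=1.9138 cont=25.6967 V=25.6967[hold]  S*(1)=-
k=0: j=0 S=115.9200 intr=31.9000 cont=40.5389 V=40.5389[hold]  S*(0)=-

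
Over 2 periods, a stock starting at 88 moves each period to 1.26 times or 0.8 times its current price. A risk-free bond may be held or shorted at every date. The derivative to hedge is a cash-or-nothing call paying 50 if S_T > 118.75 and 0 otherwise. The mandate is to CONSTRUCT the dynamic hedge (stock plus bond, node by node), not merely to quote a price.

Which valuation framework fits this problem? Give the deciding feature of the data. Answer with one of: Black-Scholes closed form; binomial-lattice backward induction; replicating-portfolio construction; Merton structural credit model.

framework: replicating-portfolio construction

Key observation: the deliverable is the dynamic trading strategy on the 2-step tree (spot 88, moves 1.26 and 0.8), so the valuation must go through the node-by-node replicating-portfolio solve.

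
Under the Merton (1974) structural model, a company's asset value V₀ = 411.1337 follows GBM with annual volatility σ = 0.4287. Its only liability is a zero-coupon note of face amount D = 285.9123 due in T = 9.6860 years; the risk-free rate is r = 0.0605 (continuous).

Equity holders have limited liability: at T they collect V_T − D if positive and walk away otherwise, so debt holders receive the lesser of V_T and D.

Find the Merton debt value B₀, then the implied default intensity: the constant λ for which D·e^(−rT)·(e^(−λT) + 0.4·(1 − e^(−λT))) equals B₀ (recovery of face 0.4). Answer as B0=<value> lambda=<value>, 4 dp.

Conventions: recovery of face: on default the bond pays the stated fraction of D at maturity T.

B0=116.9175 lambda=0.0602

Apply the equity-as-call identities (strike 285.9123, horizon 9.6860 years):
d₁ = [ln(V₀/D) + (r + σ²/2)T] / (σ√T)
   = [ln(411.1337/285.9123) + (0.0605 + 0.5·0.4287²)·9.6860] / (0.4287·√9.6860)
   = [0.363233 + 1.476067] / 1.334215 = 1.378564
d₂ = d₁ − σ√T = 1.378564 − 1.334215 = 0.044350
N(d₁) = 0.915985,  N(d₂) = 0.517687,  e^(−rT) = 0.556547
E₀ = V₀·N(d₁) − D·e^(−rT)·N(d₂)
   = 411.1337·0.915985 − 285.9123·0.556547·0.517687 = 294.216169
B₀ = V₀ − E₀ = 411.1337 − 294.216169 = 116.917531
e^(−λT) = (B₀·e^(rT)/D − 0.4)/(1 − 0.4) = (116.9175·1.796792/285.9123 − 0.4)/0.6 = 0.55793064
λ = −ln(0.55793064)/9.6860 = 0.060244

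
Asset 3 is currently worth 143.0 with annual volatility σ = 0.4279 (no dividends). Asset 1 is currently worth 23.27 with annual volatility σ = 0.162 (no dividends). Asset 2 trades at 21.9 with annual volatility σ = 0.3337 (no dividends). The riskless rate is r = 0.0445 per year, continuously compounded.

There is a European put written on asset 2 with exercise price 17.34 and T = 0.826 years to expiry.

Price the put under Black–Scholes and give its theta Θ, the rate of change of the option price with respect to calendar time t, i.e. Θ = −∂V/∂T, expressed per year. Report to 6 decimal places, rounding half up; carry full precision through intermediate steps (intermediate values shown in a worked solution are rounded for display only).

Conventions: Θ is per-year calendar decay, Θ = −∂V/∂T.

price = 0.588262
Θ = -0.760423

σ√T = 0.3337·√0.826 = 0.303282
d₁ = (ln(S/K) + (r+σ²/2)T) / (σ√T) = (ln(21.9/17.34) + (0.0445+0.3337²/2)·0.826) / 0.303282 = (0.233471 + 0.082747) / 0.303282 = 1.042653
d₂ = d₁ − σ√T = 1.042653 − 0.303282 = 0.739371
e^{−rT} = 0.963910
N(−d₁) = 0.148555,  N(−d₂) = 0.229841
Put price V = K·e^{−rT}·N(−d₂) − S·N(−d₁) = 3.841607 − 3.253344 = 0.588262
φ(d₁) = (1/√(2π))·e^{−d₁²/2} = 0.231656
Θ = −S·φ(d₁)·σ/(2√T) + r·K·e^{−rT}·N(−d₂) = −0.931374 + 0.170951 = -0.760423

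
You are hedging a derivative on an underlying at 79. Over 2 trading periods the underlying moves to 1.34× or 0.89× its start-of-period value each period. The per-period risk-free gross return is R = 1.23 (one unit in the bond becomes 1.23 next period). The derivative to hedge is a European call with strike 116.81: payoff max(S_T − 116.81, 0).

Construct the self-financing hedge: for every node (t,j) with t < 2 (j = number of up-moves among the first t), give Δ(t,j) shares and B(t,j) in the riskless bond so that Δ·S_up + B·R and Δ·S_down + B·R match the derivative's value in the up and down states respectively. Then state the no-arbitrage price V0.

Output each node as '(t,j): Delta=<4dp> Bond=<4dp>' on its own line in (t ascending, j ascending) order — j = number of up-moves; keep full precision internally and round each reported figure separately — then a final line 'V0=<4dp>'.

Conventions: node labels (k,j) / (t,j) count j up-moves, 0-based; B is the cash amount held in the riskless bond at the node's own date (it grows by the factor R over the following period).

(0,0): Delta=0.4327 Bond=-24.7349
(1,0): Delta=0.0000 Bond=0.0000
(1,1): Delta=0.5257 Bond=-40.2669
V0=9.4493

The replicating-portfolio and risk-neutral prices coincide; use p* = (1.23−0.89)/(1.34−0.89) = 0.7556 for the latter.
At maturity the claim pays: V(2,0)=0.0000, V(2,1)=0.0000, V(2,2)=25.0424
(1,0): S=70.3100. Δ = (V_up−V_dn)/(S_up−S_dn) = (0.0000−0.0000)/(94.2154−62.5759) = 0.0000. V = [p*·0.0000 + (1−p*)·0.0000]/1.23 = 0.0000. B = V − Δ·S = 0.0000.
(1,1): S=105.8600. Δ = (V_up−V_dn)/(S_up−S_dn) = (25.0424−0.0000)/(141.8524−94.2154) = 0.5257. V = [p*·25.0424 + (1−p*)·0.0000]/1.23 = 15.3829. B = V − Δ·S = -40.2669.
(0,0): S=79.0000. Δ = (V_up−V_dn)/(S_up−S_dn) = (15.3829−0.0000)/(105.8600−70.3100) = 0.4327. V = [p*·15.3829 + (1−p*)·0.0000]/1.23 = 9.4493. B = V − Δ·S = -24.7349.
Check: Δ(0,0)·S0 + B(0,0) = 9.4493 = V0.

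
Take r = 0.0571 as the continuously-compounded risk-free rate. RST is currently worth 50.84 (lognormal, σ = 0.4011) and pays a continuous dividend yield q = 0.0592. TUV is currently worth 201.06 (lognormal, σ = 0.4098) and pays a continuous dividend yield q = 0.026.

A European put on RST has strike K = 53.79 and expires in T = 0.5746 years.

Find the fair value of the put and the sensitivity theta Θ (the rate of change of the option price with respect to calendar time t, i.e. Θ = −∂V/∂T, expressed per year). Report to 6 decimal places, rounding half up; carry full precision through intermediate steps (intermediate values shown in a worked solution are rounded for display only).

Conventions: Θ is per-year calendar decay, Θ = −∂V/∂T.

σ√T = 0.4011·√0.5746 = 0.304043
d₁ = (ln(S/K) + (r−q+σ²/2)T) / (σ√T) = (ln(50.84/53.79) + (0.0571−0.0592+0.4011²/2)·0.5746) / 0.304043 = (-0.056404 + 0.045015) / 0.304043 = -0.037461
d₂ = d₁ − σ√T = -0.037461 − 0.304043 = -0.341504
e^{−rT} = 0.967723
e^{−qT} = 0.966556
N(−d₁) = 0.514941,  N(−d₂) = 0.633638
Put price V = K·e^{−rT}·N(−d₂) − S·e^{−qT}·N(−d₁) = 32.983261 − 25.304047 = 7.679214
φ(d₁) = (1/√(2π))·e^{−d₁²/2} = 0.398662
Θ = −S·e^{−qT}·φ(d₁)·σ/(2√T) − q·S·e^{−qT}·N(−d₁) + r·K·e^{−rT}·N(−d₂) = −5.182957 − 1.498000 + 1.883344 = -4.797613

price = 7.679214
Θ = -4.797613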